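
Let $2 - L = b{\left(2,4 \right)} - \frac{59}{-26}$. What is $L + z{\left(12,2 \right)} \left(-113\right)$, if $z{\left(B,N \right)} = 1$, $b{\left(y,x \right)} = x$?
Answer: $- \frac{3049}{26} \approx -117.27$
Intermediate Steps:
$L = - \frac{111}{26}$ ($L = 2 - \left(4 - \frac{59}{-26}\right) = 2 - \left(4 - 59 \left(- \frac{1}{26}\right)\right) = 2 - \left(4 - - \frac{59}{26}\right) = 2 - \left(4 + \frac{59}{26}\right) = 2 - \frac{163}{26} = - \frac{111}{26} \approx -4.2692$)
$L + z{\left(12,2 \right)} \left(-113\right) = - \frac{111}{26} + 1 \left(-113\right) = - \frac{111}{26} - 113 = - \frac{3049}{26}$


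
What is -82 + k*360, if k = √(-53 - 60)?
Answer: -82 + 360*I*√113 ≈ -82.0 + 3826.9*I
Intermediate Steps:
k = I*√113 (k = √(-113) = I*√113 ≈ 10.63*I)
-82 + k*360 = -82 + (I*√113)*360 = -82 + 360*I*√113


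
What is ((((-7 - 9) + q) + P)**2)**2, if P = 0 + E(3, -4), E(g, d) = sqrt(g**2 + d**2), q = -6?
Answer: 83521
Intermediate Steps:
E(g, d) = sqrt(d**2 + g**2)
P = 5 (P = 0 + sqrt((-4)**2 + 3**2) = 0 + sqrt(16 + 9) = 0 + sqrt(25) = 0 + 5 = 5)
((((-7 - 9) + q) + P)**2)**2 = ((((-7 - 9) - 6) + 5)**2)**2 = (((-16 - 6) + 5)**2)**2 = ((-22 + 5)**2)**2 = ((-17)**2)**2 = 289**2 = 83521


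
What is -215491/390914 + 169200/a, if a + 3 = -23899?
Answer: -35646657341/4671813214 ≈ -7.6302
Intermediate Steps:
a = -23902 (a = -3 - 23899 = -23902)
-215491/390914 + 169200/a = -215491/390914 + 169200/(-23902) = -215491*1/390914 + 169200*(-1/23902) = -215491/390914 - 84600/11951 = -35646657341/4671813214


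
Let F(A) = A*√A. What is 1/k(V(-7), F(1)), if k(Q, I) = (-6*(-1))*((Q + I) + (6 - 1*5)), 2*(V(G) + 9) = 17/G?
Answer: -7/345 ≈ -0.020290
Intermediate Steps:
F(A) = A^(3/2)
V(G) = -9 + 17/(2*G) (V(G) = -9 + (17/G)/2 = -9 + 17/(2*G))
k(Q, I) = 6 + 6*I + 6*Q (k(Q, I) = 6*((I + Q) + (6 - 5)) = 6*((I + Q) + 1) = 6*(1 + I + Q) = 6 + 6*I + 6*Q)
1/k(V(-7), F(1)) = 1/(6 + 6*1^(3/2) + 6*(-9 + (17/2)/(-7))) = 1/(6 + 6*1 + 6*(-9 + (17/2)*(-⅐))) = 1/(6 + 6 + 6*(-9 - 17/14)) = 1/(6 + 6 + 6*(-143/14)) = 1/(6 + 6 - 429/7) = 1/(-345/7) = -7/345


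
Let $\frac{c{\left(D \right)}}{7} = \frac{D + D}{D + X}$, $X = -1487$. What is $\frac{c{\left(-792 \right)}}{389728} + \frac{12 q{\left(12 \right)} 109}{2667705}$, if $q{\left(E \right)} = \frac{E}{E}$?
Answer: $\frac{24819420407}{49363108390270} \approx 0.00050279$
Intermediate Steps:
$q{\left(E \right)} = 1$
$c{\left(D \right)} = \frac{14 D}{-1487 + D}$ ($c{\left(D \right)} = 7 \frac{D + D}{D - 1487} = 7 \frac{2 D}{-1487 + D} = \frac{14 D}{-1487 + D}$)
$\frac{c{\left(-792 \right)}}{389728} + \frac{12 q{\left(12 \right)} 109}{2667705} = \frac{14 \left(-792\right) \frac{1}{-1487 - 792}}{389728} + \frac{12 \cdot 1 \cdot 109}{2667705} = 14 \left(-792\right) \frac{1}{-2279} \cdot \frac{1}{389728} + 12 \cdot 109 \cdot \frac{1}{2667705} = 14 \left(-792\right) \left(- \frac{1}{2279}\right) \frac{1}{389728} + 1308 \cdot \frac{1}{2667705} = \frac{11088}{2279} \cdot \frac{1}{389728} + \frac{436}{889235} = \frac{693}{55511882} + \frac{436}{889235} = \frac{24819420407}{49363108390270}$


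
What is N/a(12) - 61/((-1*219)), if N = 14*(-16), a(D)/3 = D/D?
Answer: -16291/219 ≈ -74.388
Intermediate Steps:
a(D) = 3 (a(D) = 3*(D/D) = 3*1 = 3)
N = -224
N/a(12) - 61/((-1*219)) = -224/3 - 61/((-1*219)) = -224*1/3 - 61/(-219) = -224/3 - 61*(-1/219) = -224/3 + 61/219 = -16291/219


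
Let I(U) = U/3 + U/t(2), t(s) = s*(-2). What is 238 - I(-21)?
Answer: 959/4 ≈ 239.75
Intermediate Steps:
t(s) = -2*s
I(U) = U/12 (I(U) = U/3 + U/((-2*2)) = U*(1/3) + U/(-4) = U/3 + U*(-1/4) = U/3 - U/4 = U/12)
238 - I(-21) = 238 - (-21)/12 = 238 - 1*(-7/4) = 238 + 7/4 = 959/4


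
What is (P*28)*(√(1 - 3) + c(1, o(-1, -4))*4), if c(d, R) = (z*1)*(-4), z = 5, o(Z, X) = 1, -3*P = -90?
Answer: -67200 + 840*I*√2 ≈ -67200.0 + 1187.9*I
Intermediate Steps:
P = 30 (P = -⅓*(-90) = 30)
c(d, R) = -20 (c(d, R) = (5*1)*(-4) = 5*(-4) = -20)
(P*28)*(√(1 - 3) + c(1, o(-1, -4))*4) = (30*28)*(√(1 - 3) - 20*4) = 840*(√(-2) - 80) = 840*(I*√2 - 80) = 840*(-80 + I*√2) = -67200 + 840*I*√2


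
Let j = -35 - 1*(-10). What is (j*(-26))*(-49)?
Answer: -31850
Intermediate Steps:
j = -25 (j = -35 + 10 = -25)
(j*(-26))*(-49) = -25*(-26)*(-49) = 650*(-49) = -31850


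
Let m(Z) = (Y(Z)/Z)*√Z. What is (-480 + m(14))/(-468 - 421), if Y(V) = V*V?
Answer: 480/889 - 2*√14/127 ≈ 0.48101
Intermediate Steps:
Y(V) = V²
m(Z) = Z^(3/2) (m(Z) = (Z²/Z)*√Z = Z*√Z = Z^(3/2))
(-480 + m(14))/(-468 - 421) = (-480 + 14^(3/2))/(-468 - 421) = (-480 + 14*√14)/(-889) = (-480 + 14*√14)*(-1/889) = 480/889 - 2*√14/127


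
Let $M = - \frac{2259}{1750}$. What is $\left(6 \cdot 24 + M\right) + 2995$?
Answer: $\frac{5490991}{1750} \approx 3137.7$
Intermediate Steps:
$M = - \frac{2259}{1750}$ ($M = \left(-2259\right) \frac{1}{1750} = - \frac{2259}{1750} \approx -1.2909$)
$\left(6 \cdot 24 + M\right) + 2995 = \left(6 \cdot 24 - \frac{2259}{1750}\right) + 2995 = \left(144 - \frac{2259}{1750}\right) + 2995 = \frac{249741}{1750} + 2995 = \frac{5490991}{1750}$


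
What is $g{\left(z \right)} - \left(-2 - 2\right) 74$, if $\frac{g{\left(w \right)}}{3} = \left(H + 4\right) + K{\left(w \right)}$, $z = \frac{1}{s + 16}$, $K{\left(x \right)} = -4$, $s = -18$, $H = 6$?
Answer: $314$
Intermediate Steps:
$z = - \frac{1}{2}$ ($z = \frac{1}{-18 + 16} = \frac{1}{-2} = - \frac{1}{2} \approx -0.5$)
$g{\left(w \right)} = 18$ ($g{\left(w \right)} = 3 \left(\left(6 + 4\right) - 4\right) = 3 \left(10 - 4\right) = 3 \cdot 6 = 18$)
$g{\left(z \right)} - \left(-2 - 2\right) 74 = 18 - \left(-2 - 2\right) 74 = 18 - \left(-4\right) 74 = 18 - -296 = 18 + 296 = 314$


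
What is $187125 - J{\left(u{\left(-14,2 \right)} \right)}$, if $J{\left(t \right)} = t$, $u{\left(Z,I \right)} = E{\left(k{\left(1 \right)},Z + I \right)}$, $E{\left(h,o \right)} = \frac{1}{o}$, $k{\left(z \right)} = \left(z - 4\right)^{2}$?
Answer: $\frac{2245501}{12} \approx 1.8713 \cdot 10^{5}$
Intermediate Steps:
$k{\left(z \right)} = \left(-4 + z\right)^{2}$
$u{\left(Z,I \right)} = \frac{1}{I + Z}$ ($u{\left(Z,I \right)} = \frac{1}{Z + I} = \frac{1}{I + Z}$)
$187125 - J{\left(u{\left(-14,2 \right)} \right)} = 187125 - \frac{1}{2 - 14} = 187125 - \frac{1}{-12} = 187125 - - \frac{1}{12} = 187125 + \frac{1}{12} = \frac{2245501}{12}$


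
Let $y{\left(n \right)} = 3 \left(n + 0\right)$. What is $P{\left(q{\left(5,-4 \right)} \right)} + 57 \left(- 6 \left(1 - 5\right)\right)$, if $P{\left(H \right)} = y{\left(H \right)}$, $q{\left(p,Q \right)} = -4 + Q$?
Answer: $1344$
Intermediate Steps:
$y{\left(n \right)} = 3 n$
$P{\left(H \right)} = 3 H$
$P{\left(q{\left(5,-4 \right)} \right)} + 57 \left(- 6 \left(1 - 5\right)\right) = 3 \left(-4 - 4\right) + 57 \left(- 6 \left(1 - 5\right)\right) = 3 \left(-8\right) + 57 \left(\left(-6\right) \left(-4\right)\right) = -24 + 57 \cdot 24 = -24 + 1368 = 1344$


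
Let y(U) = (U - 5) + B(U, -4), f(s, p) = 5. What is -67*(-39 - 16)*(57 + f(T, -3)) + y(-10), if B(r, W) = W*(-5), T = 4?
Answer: 228475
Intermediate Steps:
B(r, W) = -5*W
y(U) = 15 + U (y(U) = (U - 5) - 5*(-4) = (-5 + U) + 20 = 15 + U)
-67*(-39 - 16)*(57 + f(T, -3)) + y(-10) = -67*(-39 - 16)*(57 + 5) + (15 - 10) = -(-3685)*62 + 5 = -67*(-3410) + 5 = 228470 + 5 = 228475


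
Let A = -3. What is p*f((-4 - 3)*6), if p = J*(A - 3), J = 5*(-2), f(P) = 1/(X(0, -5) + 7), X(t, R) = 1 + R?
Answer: 20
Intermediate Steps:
f(P) = ⅓ (f(P) = 1/((1 - 5) + 7) = 1/(-4 + 7) = 1/3 = ⅓)
J = -10
p = 60 (p = -10*(-3 - 3) = -10*(-6) = 60)
p*f((-4 - 3)*6) = 60*(⅓) = 20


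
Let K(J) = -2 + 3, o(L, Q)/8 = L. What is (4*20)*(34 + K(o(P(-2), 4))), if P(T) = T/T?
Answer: 2800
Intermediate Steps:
P(T) = 1
o(L, Q) = 8*L
K(J) = 1
(4*20)*(34 + K(o(P(-2), 4))) = (4*20)*(34 + 1) = 80*35 = 2800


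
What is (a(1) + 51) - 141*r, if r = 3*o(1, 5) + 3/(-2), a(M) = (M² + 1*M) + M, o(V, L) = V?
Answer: -315/2 ≈ -157.50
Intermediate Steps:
a(M) = M² + 2*M (a(M) = (M² + M) + M = (M + M²) + M = M² + 2*M)
r = 3/2 (r = 3*1 + 3/(-2) = 3 + 3*(-½) = 3 - 3/2 = 3/2 ≈ 1.5000)
(a(1) + 51) - 141*r = (1*(2 + 1) + 51) - 141*3/2 = (1*3 + 51) - 423/2 = (3 + 51) - 423/2 = 54 - 423/2 = -315/2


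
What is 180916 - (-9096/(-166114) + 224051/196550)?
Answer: 2953407665755293/16324853350 ≈ 1.8091e+5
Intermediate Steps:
180916 - (-9096/(-166114) + 224051/196550) = 180916 - (-9096*(-1/166114) + 224051*(1/196550)) = 180916 - (4548/83057 + 224051/196550) = 180916 - 1*19502913307/16324853350 = 180916 - 19502913307/16324853350 = 2953407665755293/16324853350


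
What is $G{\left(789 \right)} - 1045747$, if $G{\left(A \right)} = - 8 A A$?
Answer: $-6025915$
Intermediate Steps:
$G{\left(A \right)} = - 8 A^{2}$
$G{\left(789 \right)} - 1045747 = - 8 \cdot 789^{2} - 1045747 = \left(-8\right) 622521 - 1045747 = -4980168 - 1045747 = -6025915$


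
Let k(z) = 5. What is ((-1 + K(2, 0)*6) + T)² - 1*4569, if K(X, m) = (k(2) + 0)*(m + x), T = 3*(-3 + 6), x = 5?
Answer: 20395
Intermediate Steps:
T = 9 (T = 3*3 = 9)
K(X, m) = 25 + 5*m (K(X, m) = (5 + 0)*(m + 5) = 5*(5 + m) = 25 + 5*m)
((-1 + K(2, 0)*6) + T)² - 1*4569 = ((-1 + (25 + 5*0)*6) + 9)² - 1*4569 = ((-1 + (25 + 0)*6) + 9)² - 4569 = ((-1 + 25*6) + 9)² - 4569 = ((-1 + 150) + 9)² - 4569 = (149 + 9)² - 4569 = 158² - 4569 = 24964 - 4569 = 20395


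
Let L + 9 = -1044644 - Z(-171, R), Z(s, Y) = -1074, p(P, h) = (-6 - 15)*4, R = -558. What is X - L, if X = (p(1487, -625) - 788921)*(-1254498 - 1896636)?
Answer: 2486261525249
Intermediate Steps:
p(P, h) = -84 (p(P, h) = -21*4 = -84)
X = 2486260481670 (X = (-84 - 788921)*(-1254498 - 1896636) = -789005*(-3151134) = 2486260481670)
L = -1043579 (L = -9 + (-1044644 - 1*(-1074)) = -9 + (-1044644 + 1074) = -9 - 1043570 = -1043579)
X - L = 2486260481670 - 1*(-1043579) = 2486260481670 + 1043579 = 2486261525249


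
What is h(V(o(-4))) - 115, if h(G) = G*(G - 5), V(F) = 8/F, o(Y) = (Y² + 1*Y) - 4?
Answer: -119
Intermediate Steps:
o(Y) = -4 + Y + Y² (o(Y) = (Y² + Y) - 4 = (Y + Y²) - 4 = -4 + Y + Y²)
h(G) = G*(-5 + G)
h(V(o(-4))) - 115 = (8/(-4 - 4 + (-4)²))*(-5 + 8/(-4 - 4 + (-4)²)) - 115 = (8/(-4 - 4 + 16))*(-5 + 8/(-4 - 4 + 16)) - 115 = (8/8)*(-5 + 8/8) - 115 = (8*(⅛))*(-5 + 8*(⅛)) - 115 = 1*(-5 + 1) - 115 = 1*(-4) - 115 = -4 - 115 = -119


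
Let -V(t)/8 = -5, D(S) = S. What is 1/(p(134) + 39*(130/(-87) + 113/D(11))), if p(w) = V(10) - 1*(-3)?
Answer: 319/122930 ≈ 0.0025950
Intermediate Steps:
V(t) = 40 (V(t) = -8*(-5) = 40)
p(w) = 43 (p(w) = 40 - 1*(-3) = 40 + 3 = 43)
1/(p(134) + 39*(130/(-87) + 113/D(11))) = 1/(43 + 39*(130/(-87) + 113/11)) = 1/(43 + 39*(130*(-1/87) + 113*(1/11))) = 1/(43 + 39*(-130/87 + 113/11)) = 1/(43 + 39*(8401/957)) = 1/(43 + 109213/319) = 1/(122930/319) = 319/122930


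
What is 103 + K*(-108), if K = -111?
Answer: 12091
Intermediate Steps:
103 + K*(-108) = 103 - 111*(-108) = 103 + 11988 = 12091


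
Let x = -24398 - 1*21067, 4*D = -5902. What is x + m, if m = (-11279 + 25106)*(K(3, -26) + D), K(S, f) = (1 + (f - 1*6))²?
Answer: -14318913/2 ≈ -7.1595e+6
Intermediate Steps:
D = -2951/2 (D = (¼)*(-5902) = -2951/2 ≈ -1475.5)
K(S, f) = (-5 + f)² (K(S, f) = (1 + (f - 6))² = (1 + (-6 + f))² = (-5 + f)²)
m = -14227983/2 (m = (-11279 + 25106)*((-5 - 26)² - 2951/2) = 13827*((-31)² - 2951/2) = 13827*(961 - 2951/2) = 13827*(-1029/2) = -14227983/2 ≈ -7.1140e+6)
x = -45465 (x = -24398 - 21067 = -45465)
x + m = -45465 - 14227983/2 = -14318913/2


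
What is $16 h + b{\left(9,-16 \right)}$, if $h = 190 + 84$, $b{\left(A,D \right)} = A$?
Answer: $4393$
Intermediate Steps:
$h = 274$
$16 h + b{\left(9,-16 \right)} = 16 \cdot 274 + 9 = 4384 + 9 = 4393$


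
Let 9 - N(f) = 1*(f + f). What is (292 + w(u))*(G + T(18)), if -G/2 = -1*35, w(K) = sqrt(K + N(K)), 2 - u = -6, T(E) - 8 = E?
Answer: 28128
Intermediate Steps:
N(f) = 9 - 2*f (N(f) = 9 - (f + f) = 9 - 2*f)
T(E) = 8 + E
u = 8 (u = 2 - 1*(-6) = 2 + 6 = 8)
w(K) = sqrt(9 - K) (w(K) = sqrt(K + (9 - 2*K)) = sqrt(9 - K))
G = 70 (G = -(-2)*35 = -2*(-35) = 70)
(292 + w(u))*(G + T(18)) = (292 + sqrt(9 - 1*8))*(70 + (8 + 18)) = (292 + sqrt(9 - 8))*(70 + 26) = (292 + sqrt(1))*96 = (292 + 1)*96 = 293*96 = 28128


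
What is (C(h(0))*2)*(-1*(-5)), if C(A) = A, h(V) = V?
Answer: 0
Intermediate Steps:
(C(h(0))*2)*(-1*(-5)) = (0*2)*(-1*(-5)) = 0*5 = 0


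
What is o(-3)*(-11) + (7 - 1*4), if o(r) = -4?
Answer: 47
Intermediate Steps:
o(-3)*(-11) + (7 - 1*4) = -4*(-11) + (7 - 1*4) = 44 + (7 - 4) = 44 + 3 = 47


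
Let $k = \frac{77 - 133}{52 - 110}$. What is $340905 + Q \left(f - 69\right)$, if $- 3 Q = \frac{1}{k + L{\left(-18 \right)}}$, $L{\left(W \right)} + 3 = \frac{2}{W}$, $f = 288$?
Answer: $\frac{190925853}{560} \approx 3.4094 \cdot 10^{5}$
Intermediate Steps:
$k = \frac{28}{29}$ ($k = - \frac{56}{-58} = \left(-56\right) \left(- \frac{1}{58}\right) = \frac{28}{29} \approx 0.96552$)
$L{\left(W \right)} = -3 + \frac{2}{W}$
$Q = \frac{87}{560}$ ($Q = - \frac{1}{3 \left(\frac{28}{29} - \left(3 - \frac{2}{-18}\right)\right)} = - \frac{1}{3 \left(\frac{28}{29} + \left(-3 + 2 \left(- \frac{1}{18}\right)\right)\right)} = - \frac{1}{3 \left(\frac{28}{29} - \frac{28}{9}\right)} = - \frac{1}{3 \left(- \frac{560}{261}\right)} = \left(- \frac{1}{3}\right) \left(- \frac{261}{560}\right) = \frac{87}{560} \approx 0.15536$)
$340905 + Q \left(f - 69\right) = 340905 + \frac{87 \left(288 - 69\right)}{560} = 340905 + \frac{87}{560} \cdot 219 = 340905 + \frac{19053}{560} = \frac{190925853}{560}$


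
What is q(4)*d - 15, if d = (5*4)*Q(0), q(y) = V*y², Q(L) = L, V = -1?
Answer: -15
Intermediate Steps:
q(y) = -y²
d = 0 (d = (5*4)*0 = 20*0 = 0)
q(4)*d - 15 = -1*4²*0 - 15 = -1*16*0 - 15 = -16*0 - 15 = 0 - 15 = -15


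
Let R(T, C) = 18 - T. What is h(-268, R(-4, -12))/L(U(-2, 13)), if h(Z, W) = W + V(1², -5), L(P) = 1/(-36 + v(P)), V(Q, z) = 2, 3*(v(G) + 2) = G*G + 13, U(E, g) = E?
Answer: -776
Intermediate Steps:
v(G) = 7/3 + G²/3 (v(G) = -2 + (G*G + 13)/3 = -2 + (G² + 13)/3 = -2 + (13 + G²)/3 = -2 + (13/3 + G²/3) = 7/3 + G²/3)
L(P) = 1/(-101/3 + P²/3) (L(P) = 1/(-36 + (7/3 + P²/3)) = 1/(-101/3 + P²/3))
h(Z, W) = 2 + W (h(Z, W) = W + 2 = 2 + W)
h(-268, R(-4, -12))/L(U(-2, 13)) = (2 + (18 - 1*(-4)))/((3/(-101 + (-2)²))) = (2 + (18 + 4))/((3/(-101 + 4))) = (2 + 22)/((3/(-97))) = 24/((3*(-1/97))) = 24/(-3/97) = 24*(-97/3) = -776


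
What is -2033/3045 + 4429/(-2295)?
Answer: -1210136/465885 ≈ -2.5975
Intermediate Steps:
-2033/3045 + 4429/(-2295) = -2033*1/3045 + 4429*(-1/2295) = -2033/3045 - 4429/2295 = -1210136/465885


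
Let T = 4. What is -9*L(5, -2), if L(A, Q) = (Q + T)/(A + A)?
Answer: -9/5 ≈ -1.8000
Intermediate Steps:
L(A, Q) = (4 + Q)/(2*A) (L(A, Q) = (Q + 4)/(A + A) = (4 + Q)/((2*A)) = (4 + Q)*(1/(2*A)) = (4 + Q)/(2*A))
-9*L(5, -2) = -9*(½)*(4 - 2)/5 = -9*(½)*(⅕)*2 = -9/5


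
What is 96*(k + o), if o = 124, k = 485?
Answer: 58464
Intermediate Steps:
96*(k + o) = 96*(485 + 124) = 96*609 = 58464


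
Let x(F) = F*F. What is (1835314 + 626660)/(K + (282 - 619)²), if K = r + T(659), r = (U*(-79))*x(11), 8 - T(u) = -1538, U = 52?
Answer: -2461974/381953 ≈ -6.4457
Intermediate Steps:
x(F) = F²
T(u) = 1546 (T(u) = 8 - 1*(-1538) = 8 + 1538 = 1546)
r = -497068 (r = (52*(-79))*11² = -4108*121 = -497068)
K = -495522 (K = -497068 + 1546 = -495522)
(1835314 + 626660)/(K + (282 - 619)²) = (1835314 + 626660)/(-495522 + (282 - 619)²) = 2461974/(-495522 + (-337)²) = 2461974/(-495522 + 113569) = 2461974/(-381953) = 2461974*(-1/381953) = -2461974/381953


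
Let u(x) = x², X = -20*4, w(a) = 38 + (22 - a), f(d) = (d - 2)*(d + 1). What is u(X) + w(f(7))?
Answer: 6420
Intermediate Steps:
f(d) = (1 + d)*(-2 + d) (f(d) = (-2 + d)*(1 + d) = (1 + d)*(-2 + d))
w(a) = 60 - a
X = -80
u(X) + w(f(7)) = (-80)² + (60 - (-2 + 7² - 1*7)) = 6400 + (60 - (-2 + 49 - 7)) = 6400 + (60 - 1*40) = 6400 + (60 - 40) = 6400 + 20 = 6420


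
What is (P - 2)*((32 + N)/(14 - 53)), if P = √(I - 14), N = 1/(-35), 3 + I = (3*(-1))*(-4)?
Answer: 746/455 - 373*I*√5/455 ≈ 1.6396 - 1.8331*I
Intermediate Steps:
I = 9 (I = -3 + (3*(-1))*(-4) = -3 - 3*(-4) = -3 + 12 = 9)
N = -1/35 ≈ -0.028571
P = I*√5 (P = √(9 - 14) = √(-5) = I*√5 ≈ 2.2361*I)
(P - 2)*((32 + N)/(14 - 53)) = (I*√5 - 2)*((32 - 1/35)/(14 - 53)) = (-2 + I*√5)*((1119/35)/(-39)) = (-2 + I*√5)*((1119/35)*(-1/39)) = (-2 + I*√5)*(-373/455) = 746/455 - 373*I*√5/455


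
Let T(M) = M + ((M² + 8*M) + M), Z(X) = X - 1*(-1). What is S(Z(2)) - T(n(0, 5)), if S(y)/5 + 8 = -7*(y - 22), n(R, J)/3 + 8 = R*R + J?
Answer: 634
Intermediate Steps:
Z(X) = 1 + X (Z(X) = X + 1 = 1 + X)
n(R, J) = -24 + 3*J + 3*R² (n(R, J) = -24 + 3*(R*R + J) = -24 + 3*(R² + J) = -24 + 3*(J + R²) = -24 + (3*J + 3*R²) = -24 + 3*J + 3*R²)
T(M) = M² + 10*M (T(M) = M + (M² + 9*M) = M² + 10*M)
S(y) = 730 - 35*y (S(y) = -40 + 5*(-7*(y - 22)) = -40 + 5*(-7*(-22 + y)) = -40 + 5*(154 - 7*y) = -40 + (770 - 35*y) = 730 - 35*y)
S(Z(2)) - T(n(0, 5)) = (730 - 35*(1 + 2)) - (-24 + 3*5 + 3*0²)*(10 + (-24 + 3*5 + 3*0²)) = (730 - 35*3) - (-24 + 15 + 3*0)*(10 + (-24 + 15 + 3*0)) = (730 - 105) - (-24 + 15 + 0)*(10 + (-24 + 15 + 0)) = 625 - (-9)*(10 - 9) = 625 - (-9) = 625 - 1*(-9) = 625 + 9 = 634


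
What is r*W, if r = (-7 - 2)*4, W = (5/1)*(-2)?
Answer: 360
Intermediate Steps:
W = -10 (W = (5*1)*(-2) = 5*(-2) = -10)
r = -36 (r = -9*4 = -36)
r*W = -36*(-10) = 360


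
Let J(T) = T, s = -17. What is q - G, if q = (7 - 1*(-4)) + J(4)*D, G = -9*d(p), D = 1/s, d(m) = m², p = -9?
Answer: 12576/17 ≈ 739.76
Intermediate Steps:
D = -1/17 (D = 1/(-17) = -1/17 ≈ -0.058824)
G = -729 (G = -9*(-9)² = -9*81 = -729)
q = 183/17 (q = (7 - 1*(-4)) + 4*(-1/17) = (7 + 4) - 4/17 = 11 - 4/17 = 183/17 ≈ 10.765)
q - G = 183/17 - 1*(-729) = 183/17 + 729 = 12576/17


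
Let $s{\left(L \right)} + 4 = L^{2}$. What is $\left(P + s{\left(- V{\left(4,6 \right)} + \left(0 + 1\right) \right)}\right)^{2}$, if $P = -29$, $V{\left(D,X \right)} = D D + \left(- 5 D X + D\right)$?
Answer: $103388224$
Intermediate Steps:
$V{\left(D,X \right)} = D + D^{2} - 5 D X$ ($V{\left(D,X \right)} = D^{2} - \left(- D + 5 D X\right) = D + D^{2} - 5 D X$)
$s{\left(L \right)} = -4 + L^{2}$
$\left(P + s{\left(- V{\left(4,6 \right)} + \left(0 + 1\right) \right)}\right)^{2} = \left(-29 - \left(4 - \left(- 4 \left(1 + 4 - 30\right) + \left(0 + 1\right)\right)^{2}\right)\right)^{2} = \left(-29 - \left(4 - \left(- 4 \left(1 + 4 - 30\right) + 1\right)^{2}\right)\right)^{2} = \left(-29 - \left(4 - \left(- 4 \left(-25\right) + 1\right)^{2}\right)\right)^{2} = \left(-29 - \left(4 - \left(\left(-1\right) \left(-100\right) + 1\right)^{2}\right)\right)^{2} = \left(-29 - \left(4 - \left(100 + 1\right)^{2}\right)\right)^{2} = \left(-29 - \left(4 - 101^{2}\right)\right)^{2} = \left(-29 + \left(-4 + 10201\right)\right)^{2} = \left(-29 + 10197\right)^{2} = 10168^{2} = 103388224$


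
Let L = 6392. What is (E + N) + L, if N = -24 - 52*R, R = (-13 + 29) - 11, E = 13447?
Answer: 19555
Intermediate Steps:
R = 5 (R = 16 - 11 = 5)
N = -284 (N = -24 - 52*5 = -24 - 260 = -284)
(E + N) + L = (13447 - 284) + 6392 = 13163 + 6392 = 19555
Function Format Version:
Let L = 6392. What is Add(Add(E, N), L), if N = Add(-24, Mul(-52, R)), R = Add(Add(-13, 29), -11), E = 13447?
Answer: 19555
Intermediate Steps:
R = 5 (R = Add(16, -11) = 5)
N = -284 (N = Add(-24, Mul(-52, 5)) = Add(-24, -260) = -284)
Add(Add(E, N), L) = Add(Add(13447, -284), 6392) = Add(13163, 6392) = 19555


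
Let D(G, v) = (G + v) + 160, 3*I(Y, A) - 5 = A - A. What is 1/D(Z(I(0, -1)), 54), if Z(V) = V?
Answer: 3/647 ≈ 0.0046368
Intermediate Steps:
I(Y, A) = 5/3 (I(Y, A) = 5/3 + (A - A)/3 = 5/3 + (⅓)*0 = 5/3 + 0 = 5/3)
D(G, v) = 160 + G + v
1/D(Z(I(0, -1)), 54) = 1/(160 + 5/3 + 54) = 1/(647/3) = 3/647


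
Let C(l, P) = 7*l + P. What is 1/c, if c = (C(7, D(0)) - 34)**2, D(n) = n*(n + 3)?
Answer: 1/225 ≈ 0.0044444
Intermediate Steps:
D(n) = n*(3 + n)
C(l, P) = P + 7*l
c = 225 (c = ((0*(3 + 0) + 7*7) - 34)**2 = ((0*3 + 49) - 34)**2 = ((0 + 49) - 34)**2 = (49 - 34)**2 = 15**2 = 225)
1/c = 1/225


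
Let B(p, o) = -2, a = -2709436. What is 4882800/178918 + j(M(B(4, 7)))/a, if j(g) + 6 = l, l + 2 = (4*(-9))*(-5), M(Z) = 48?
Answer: 1653700415863/60595858781 ≈ 27.291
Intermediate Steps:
l = 178 (l = -2 + (4*(-9))*(-5) = -2 - 36*(-5) = -2 + 180 = 178)
j(g) = 172 (j(g) = -6 + 178 = 172)
4882800/178918 + j(M(B(4, 7)))/a = 4882800/178918 + 172/(-2709436) = 4882800*(1/178918) + 172*(-1/2709436) = 2441400/89459 - 43/677359 = 1653700415863/60595858781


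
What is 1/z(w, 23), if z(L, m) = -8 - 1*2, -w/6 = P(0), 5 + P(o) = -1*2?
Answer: -1/10 ≈ -0.10000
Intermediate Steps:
P(o) = -7 (P(o) = -5 - 1*2 = -5 - 2 = -7)
w = 42 (w = -6*(-7) = 42)
z(L, m) = -10 (z(L, m) = -8 - 2 = -10)
1/z(w, 23) = 1/(-10) = -1/10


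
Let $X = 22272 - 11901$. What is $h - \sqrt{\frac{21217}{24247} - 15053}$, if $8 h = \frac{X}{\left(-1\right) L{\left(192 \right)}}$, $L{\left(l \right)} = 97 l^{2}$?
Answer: $- \frac{3457}{9535488} - \frac{i \sqrt{8849400287878}}{24247} \approx -0.00036254 - 122.69 i$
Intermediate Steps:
$X = 10371$ ($X = 22272 - 11901 = 10371$)
$h = - \frac{3457}{9535488}$ ($h = \frac{10371 \frac{1}{\left(-1\right) 97 \cdot 192^{2}}}{8} = \frac{10371 \frac{1}{\left(-1\right) 97 \cdot 36864}}{8} = \frac{10371 \frac{1}{\left(-1\right) 3575808}}{8} = \frac{10371 \frac{1}{-3575808}}{8} = \frac{10371 \left(- \frac{1}{3575808}\right)}{8} = \frac{1}{8} \left(- \frac{3457}{1191936}\right) = - \frac{3457}{9535488} \approx -0.00036254$)
$h - \sqrt{\frac{21217}{24247} - 15053} = - \frac{3457}{9535488} - \sqrt{\frac{21217}{24247} - 15053} = - \frac{3457}{9535488} - \sqrt{- \frac{364968874}{24247}} = - \frac{3457}{9535488} - \frac{i \sqrt{8849400287878}}{24247}$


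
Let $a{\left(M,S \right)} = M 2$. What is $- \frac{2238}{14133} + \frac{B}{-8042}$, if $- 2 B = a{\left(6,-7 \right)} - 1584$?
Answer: $- \frac{4851089}{18942931} \approx -0.25609$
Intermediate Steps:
$a{\left(M,S \right)} = 2 M$
$B = 786$ ($B = - \frac{2 \cdot 6 - 1584}{2} = - \frac{12 - 1584}{2} = \left(- \frac{1}{2}\right) \left(-1572\right) = 786$)
$- \frac{2238}{14133} + \frac{B}{-8042} = - \frac{2238}{14133} + \frac{786}{-8042} = \left(-2238\right) \frac{1}{14133} + 786 \left(- \frac{1}{8042}\right) = - \frac{746}{4711} - \frac{393}{4021} = - \frac{4851089}{18942931}$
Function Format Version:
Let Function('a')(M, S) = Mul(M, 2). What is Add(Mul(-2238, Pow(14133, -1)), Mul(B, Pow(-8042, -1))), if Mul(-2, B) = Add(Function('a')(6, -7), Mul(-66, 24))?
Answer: Rational(-4851089, 18942931) ≈ -0.25609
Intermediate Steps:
Function('a')(M, S) = Mul(2, M)
B = 786 (B = Mul(Rational(-1, 2), Add(Mul(2, 6), Mul(-66, 24))) = Mul(Rational(-1, 2), Add(12, -1584)) = Mul(Rational(-1, 2), -1572) = 786)
Add(Mul(-2238, Pow(14133, -1)), Mul(B, Pow(-8042, -1))) = Add(Mul(-2238, Pow(14133, -1)), Mul(786, Pow(-8042, -1))) = Add(Mul(-2238, Rational(1, 14133)), Mul(786, Rational(-1, 8042))) = Add(Rational(-746, 4711), Rational(-393, 4021)) = Rational(-4851089, 18942931)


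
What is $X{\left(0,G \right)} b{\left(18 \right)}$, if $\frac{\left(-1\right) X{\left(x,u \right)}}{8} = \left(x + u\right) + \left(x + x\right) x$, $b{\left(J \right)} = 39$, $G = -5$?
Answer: $1560$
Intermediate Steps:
$X{\left(x,u \right)} = - 16 x^{2} - 8 u - 8 x$ ($X{\left(x,u \right)} = - 8 \left(\left(x + u\right) + \left(x + x\right) x\right) = - 8 \left(\left(u + x\right) + 2 x x\right) = - 8 \left(\left(u + x\right) + 2 x^{2}\right) = - 8 \left(u + x + 2 x^{2}\right) = - 16 x^{2} - 8 u - 8 x$)
$X{\left(0,G \right)} b{\left(18 \right)} = \left(- 16 \cdot 0^{2} - -40 - 0\right) 39 = \left(\left(-16\right) 0 + 40 + 0\right) 39 = \left(0 + 40 + 0\right) 39 = 40 \cdot 39 = 1560$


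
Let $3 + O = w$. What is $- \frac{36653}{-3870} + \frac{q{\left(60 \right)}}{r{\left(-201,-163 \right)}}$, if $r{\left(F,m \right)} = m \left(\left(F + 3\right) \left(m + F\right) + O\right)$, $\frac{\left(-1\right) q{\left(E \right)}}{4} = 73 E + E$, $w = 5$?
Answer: $\frac{215335223843}{22732499970} \approx 9.4726$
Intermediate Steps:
$O = 2$ ($O = -3 + 5 = 2$)
$q{\left(E \right)} = - 296 E$ ($q{\left(E \right)} = - 4 \left(73 E + E\right) = - 4 \cdot 74 E = - 296 E$)
$r{\left(F,m \right)} = m \left(2 + \left(3 + F\right) \left(F + m\right)\right)$ ($r{\left(F,m \right)} = m \left(\left(F + 3\right) \left(m + F\right) + 2\right) = m \left(\left(3 + F\right) \left(F + m\right) + 2\right) = m \left(2 + \left(3 + F\right) \left(F + m\right)\right)$)
$- \frac{36653}{-3870} + \frac{q{\left(60 \right)}}{r{\left(-201,-163 \right)}} = - \frac{36653}{-3870} + \frac{\left(-296\right) 60}{\left(-163\right) \left(2 + \left(-201\right)^{2} + 3 \left(-201\right) + 3 \left(-163\right) - -32763\right)} = \left(-36653\right) \left(- \frac{1}{3870}\right) - \frac{17760}{\left(-163\right) \left(2 + 40401 - 603 - 489 + 32763\right)} = \frac{36653}{3870} - \frac{17760}{\left(-163\right) 72074} = \frac{36653}{3870} - \frac{17760}{-11748062} = \frac{36653}{3870} - - \frac{8880}{5874031} = \frac{36653}{3870} + \frac{8880}{5874031} = \frac{215335223843}{22732499970}$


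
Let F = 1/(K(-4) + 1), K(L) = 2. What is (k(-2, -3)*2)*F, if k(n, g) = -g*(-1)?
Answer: -2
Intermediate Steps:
k(n, g) = g
F = 1/3 (F = 1/(2 + 1) = 1/3 ≈ 0.33333)
(k(-2, -3)*2)*F = -3*2*(1/3) = -6*1/3 = -2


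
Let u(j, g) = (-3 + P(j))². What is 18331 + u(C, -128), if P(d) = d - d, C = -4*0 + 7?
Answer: 18340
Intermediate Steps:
C = 7 (C = 0 + 7 = 7)
P(d) = 0
u(j, g) = 9 (u(j, g) = (-3 + 0)² = (-3)² = 9)
18331 + u(C, -128) = 18331 + 9 = 18340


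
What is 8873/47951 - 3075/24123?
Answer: 22198018/385573991 ≈ 0.057571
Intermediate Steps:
8873/47951 - 3075/24123 = 8873*(1/47951) - 3075*1/24123 = 8873/47951 - 1025/8041 = 22198018/385573991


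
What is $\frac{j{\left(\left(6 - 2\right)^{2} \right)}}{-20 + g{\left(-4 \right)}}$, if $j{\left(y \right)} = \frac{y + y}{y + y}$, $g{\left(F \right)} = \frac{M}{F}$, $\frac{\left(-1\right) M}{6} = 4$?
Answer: $- \frac{1}{14} \approx -0.071429$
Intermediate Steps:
$M = -24$ ($M = \left(-6\right) 4 = -24$)
$g{\left(F \right)} = - \frac{24}{F}$
$j{\left(y \right)} = 1$ ($j{\left(y \right)} = \frac{2 y}{2 y} = 2 y \frac{1}{2 y} = 1$)
$\frac{j{\left(\left(6 - 2\right)^{2} \right)}}{-20 + g{\left(-4 \right)}} = \frac{1}{-20 - \frac{24}{-4}} \cdot 1 = \frac{1}{-20 - -6} \cdot 1 = \frac{1}{-20 + 6} \cdot 1 = \frac{1}{-14} \cdot 1 = \left(- \frac{1}{14}\right) 1 = - \frac{1}{14}$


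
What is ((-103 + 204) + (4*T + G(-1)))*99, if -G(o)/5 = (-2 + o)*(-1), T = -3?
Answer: 7326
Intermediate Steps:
G(o) = -10 + 5*o (G(o) = -5*(-2 + o)*(-1) = -5*(2 - o) = -10 + 5*o)
((-103 + 204) + (4*T + G(-1)))*99 = ((-103 + 204) + (4*(-3) + (-10 + 5*(-1))))*99 = (101 + (-12 + (-10 - 5)))*99 = (101 + (-12 - 15))*99 = (101 - 27)*99 = 74*99 = 7326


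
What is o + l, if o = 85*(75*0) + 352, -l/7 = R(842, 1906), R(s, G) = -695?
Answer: 5217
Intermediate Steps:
l = 4865 (l = -7*(-695) = 4865)
o = 352 (o = 85*0 + 352 = 0 + 352 = 352)
o + l = 352 + 4865 = 5217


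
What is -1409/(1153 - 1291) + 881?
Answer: 122987/138 ≈ 891.21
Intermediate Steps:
-1409/(1153 - 1291) + 881 = -1409/(-138) + 881 = -1/138*(-1409) + 881 = 1409/138 + 881 = 122987/138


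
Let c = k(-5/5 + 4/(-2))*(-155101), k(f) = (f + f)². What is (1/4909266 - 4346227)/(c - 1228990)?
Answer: 21336784439381/33444993192516 ≈ 0.63797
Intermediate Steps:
k(f) = 4*f² (k(f) = (2*f)² = 4*f²)
c = -5583636 (c = (4*(-5/5 + 4/(-2))²)*(-155101) = (4*(-5*⅕ + 4*(-½))²)*(-155101) = (4*(-1 - 2)²)*(-155101) = (4*(-3)²)*(-155101) = (4*9)*(-155101) = 36*(-155101) = -5583636)
(1/4909266 - 4346227)/(c - 1228990) = (1/4909266 - 4346227)/(-5583636 - 1228990) = (1/4909266 - 4346227)/(-6812626) = -21336784439381/4909266*(-1/6812626) = 21336784439381/33444993192516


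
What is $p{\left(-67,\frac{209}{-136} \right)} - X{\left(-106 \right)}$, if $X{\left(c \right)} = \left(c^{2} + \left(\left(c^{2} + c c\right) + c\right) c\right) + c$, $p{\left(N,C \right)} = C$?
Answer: $\frac{320914367}{136} \approx 2.3597 \cdot 10^{6}$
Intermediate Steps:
$X{\left(c \right)} = c + c^{2} + c \left(c + 2 c^{2}\right)$ ($X{\left(c \right)} = \left(c^{2} + \left(\left(c^{2} + c^{2}\right) + c\right) c\right) + c = \left(c^{2} + \left(2 c^{2} + c\right) c\right) + c = \left(c^{2} + \left(c + 2 c^{2}\right) c\right) + c = \left(c^{2} + c \left(c + 2 c^{2}\right)\right) + c = c + c^{2} + c \left(c + 2 c^{2}\right)$)
$p{\left(-67,\frac{209}{-136} \right)} - X{\left(-106 \right)} = \frac{209}{-136} - - 106 \left(1 + 2 \left(-106\right) + 2 \left(-106\right)^{2}\right) = 209 \left(- \frac{1}{136}\right) - - 106 \left(1 - 212 + 2 \cdot 11236\right) = - \frac{209}{136} - - 106 \left(1 - 212 + 22472\right) = - \frac{209}{136} - \left(-106\right) 22261 = - \frac{209}{136} - -2359666 = - \frac{209}{136} + 2359666 = \frac{320914367}{136}$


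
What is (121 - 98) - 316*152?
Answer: -48009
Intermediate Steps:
(121 - 98) - 316*152 = 23 - 48032 = -48009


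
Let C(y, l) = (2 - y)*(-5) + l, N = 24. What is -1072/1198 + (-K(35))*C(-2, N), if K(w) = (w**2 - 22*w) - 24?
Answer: -1033212/599 ≈ -1724.9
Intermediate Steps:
K(w) = -24 + w**2 - 22*w
C(y, l) = -10 + l + 5*y (C(y, l) = (-10 + 5*y) + l = -10 + l + 5*y)
-1072/1198 + (-K(35))*C(-2, N) = -1072/1198 + (-(-24 + 35**2 - 22*35))*(-10 + 24 + 5*(-2)) = -1072*1/1198 + (-(-24 + 1225 - 770))*(-10 + 24 - 10) = -536/599 - 1*431*4 = -536/599 - 431*4 = -536/599 - 1724 = -1033212/599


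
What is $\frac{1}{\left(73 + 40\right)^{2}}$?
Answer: $\frac{1}{12769} \approx 7.8315 \cdot 10^{-5}$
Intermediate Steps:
$\frac{1}{\left(73 + 40\right)^{2}} = \frac{1}{113^{2}} = \frac{1}{12769}$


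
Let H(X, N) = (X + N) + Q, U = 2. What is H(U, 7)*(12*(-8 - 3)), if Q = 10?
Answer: -2508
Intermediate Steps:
H(X, N) = 10 + N + X (H(X, N) = (X + N) + 10 = (N + X) + 10 = 10 + N + X)
H(U, 7)*(12*(-8 - 3)) = (10 + 7 + 2)*(12*(-8 - 3)) = 19*(12*(-11)) = 19*(-132) = -2508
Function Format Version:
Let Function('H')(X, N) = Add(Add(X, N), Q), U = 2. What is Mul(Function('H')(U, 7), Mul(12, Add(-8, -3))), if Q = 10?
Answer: -2508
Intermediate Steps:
Function('H')(X, N) = Add(10, N, X) (Function('H')(X, N) = Add(Add(X, N), 10) = Add(Add(N, X), 10) = Add(10, N, X))
Mul(Function('H')(U, 7), Mul(12, Add(-8, -3))) = Mul(Add(10, 7, 2), Mul(12, Add(-8, -3))) = Mul(19, Mul(12, -11)) = Mul(19, -132) = -2508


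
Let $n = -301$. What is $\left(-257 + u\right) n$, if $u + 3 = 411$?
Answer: $-45451$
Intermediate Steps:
$u = 408$ ($u = -3 + 411 = 408$)
$\left(-257 + u\right) n = \left(-257 + 408\right) \left(-301\right) = 151 \left(-301\right) = -45451$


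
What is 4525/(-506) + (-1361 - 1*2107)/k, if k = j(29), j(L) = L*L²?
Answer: -112115033/12340834 ≈ -9.0849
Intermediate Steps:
j(L) = L³
k = 24389 (k = 29³ = 24389)
4525/(-506) + (-1361 - 1*2107)/k = 4525/(-506) + (-1361 - 1*2107)/24389 = 4525*(-1/506) + (-1361 - 2107)*(1/24389) = -4525/506 - 3468*1/24389 = -4525/506 - 3468/24389 = -112115033/12340834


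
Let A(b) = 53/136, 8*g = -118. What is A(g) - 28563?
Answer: -3884515/136 ≈ -28563.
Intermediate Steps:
g = -59/4 (g = (⅛)*(-118) = -59/4 ≈ -14.750)
A(b) = 53/136 (A(b) = 53*(1/136) = 53/136)
A(g) - 28563 = 53/136 - 28563 = -3884515/136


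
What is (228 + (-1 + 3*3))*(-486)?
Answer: -114696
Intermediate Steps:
(228 + (-1 + 3*3))*(-486) = (228 + (-1 + 9))*(-486) = (228 + 8)*(-486) = 236*(-486) = -114696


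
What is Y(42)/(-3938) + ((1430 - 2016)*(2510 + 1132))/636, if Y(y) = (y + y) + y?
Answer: -350191958/104357 ≈ -3355.7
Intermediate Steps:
Y(y) = 3*y (Y(y) = 2*y + y = 3*y)
Y(42)/(-3938) + ((1430 - 2016)*(2510 + 1132))/636 = (3*42)/(-3938) + ((1430 - 2016)*(2510 + 1132))/636 = 126*(-1/3938) - 586*3642*(1/636) = -63/1969 - 2134212*1/636 = -63/1969 - 177851/53 = -350191958/104357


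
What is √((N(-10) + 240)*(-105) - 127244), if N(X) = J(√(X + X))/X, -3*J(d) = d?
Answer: √(-152444 - 7*I*√5) ≈ 0.02 - 390.44*I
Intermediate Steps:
J(d) = -d/3
N(X) = -√2/(3*√X) (N(X) = (-√(X + X)/3)/X = (-√2*√X/3)/X = -√2/(3*√X))
√((N(-10) + 240)*(-105) - 127244) = √((-√2/(3*√(-10)) + 240)*(-105) - 127244) = √((-√2*(-I*√10/10)/3 + 240)*(-105) - 127244) = √((I*√5/15 + 240)*(-105) - 127244) = √((240 + I*√5/15)*(-105) - 127244) = √((-25200 - 7*I*√5) - 127244) = √(-152444 - 7*I*√5)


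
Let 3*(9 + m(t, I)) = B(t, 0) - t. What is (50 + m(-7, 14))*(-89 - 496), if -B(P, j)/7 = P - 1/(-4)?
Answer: -138255/4 ≈ -34564.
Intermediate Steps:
B(P, j) = -7/4 - 7*P (B(P, j) = -7*(P - 1/(-4)) = -7*(P - 1*(-¼)) = -7*(P + ¼) = -7*(¼ + P) = -7/4 - 7*P)
m(t, I) = -115/12 - 8*t/3 (m(t, I) = -9 + ((-7/4 - 7*t) - t)/3 = -9 + (-7/4 - 8*t)/3 = -9 + (-7/12 - 8*t/3) = -115/12 - 8*t/3)
(50 + m(-7, 14))*(-89 - 496) = (50 + (-115/12 - 8/3*(-7)))*(-89 - 496) = (50 + (-115/12 + 56/3))*(-585) = (50 + 109/12)*(-585) = (709/12)*(-585) = -138255/4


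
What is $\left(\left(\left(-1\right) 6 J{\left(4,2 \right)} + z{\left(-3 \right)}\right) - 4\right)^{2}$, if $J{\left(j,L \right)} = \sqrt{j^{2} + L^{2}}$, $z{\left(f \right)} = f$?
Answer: $769 + 168 \sqrt{5} \approx 1144.7$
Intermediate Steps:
$J{\left(j,L \right)} = \sqrt{L^{2} + j^{2}}$
$\left(\left(\left(-1\right) 6 J{\left(4,2 \right)} + z{\left(-3 \right)}\right) - 4\right)^{2} = \left(\left(\left(-1\right) 6 \sqrt{2^{2} + 4^{2}} - 3\right) - 4\right)^{2} = \left(\left(- 6 \sqrt{4 + 16} - 3\right) - 4\right)^{2} = \left(\left(- 6 \sqrt{20} - 3\right) - 4\right)^{2} = \left(\left(- 6 \cdot 2 \sqrt{5} - 3\right) - 4\right)^{2} = \left(\left(- 12 \sqrt{5} - 3\right) - 4\right)^{2} = \left(\left(-3 - 12 \sqrt{5}\right) - 4\right)^{2} = \left(-7 - 12 \sqrt{5}\right)^{2}$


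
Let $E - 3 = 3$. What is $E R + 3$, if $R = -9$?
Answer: $-51$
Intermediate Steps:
$E = 6$ ($E = 3 + 3 = 6$)
$E R + 3 = 6 \left(-9\right) + 3 = -54 + 3 = -51$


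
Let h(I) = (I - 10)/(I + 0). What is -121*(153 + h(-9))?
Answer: -168916/9 ≈ -18768.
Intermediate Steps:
h(I) = (-10 + I)/I
-121*(153 + h(-9)) = -121*(153 + (-10 - 9)/(-9)) = -121*(153 - ⅑*(-19)) = -121*(153 + 19/9) = -121*1396/9 = -168916/9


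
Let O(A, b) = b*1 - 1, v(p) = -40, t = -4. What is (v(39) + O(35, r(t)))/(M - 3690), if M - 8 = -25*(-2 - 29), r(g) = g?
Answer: 5/323 ≈ 0.015480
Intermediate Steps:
O(A, b) = -1 + b (O(A, b) = b - 1 = -1 + b)
M = 783 (M = 8 - 25*(-2 - 29) = 8 - 25*(-31) = 8 + 775 = 783)
(v(39) + O(35, r(t)))/(M - 3690) = (-40 + (-1 - 4))/(783 - 3690) = (-40 - 5)/(-2907) = -45*(-1/2907) = 5/323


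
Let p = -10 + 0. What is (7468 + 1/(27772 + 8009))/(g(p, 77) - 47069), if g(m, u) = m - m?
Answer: -267212509/1684175889 ≈ -0.15866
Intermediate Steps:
p = -10
g(m, u) = 0
(7468 + 1/(27772 + 8009))/(g(p, 77) - 47069) = (7468 + 1/(27772 + 8009))/(0 - 47069) = (7468 + 1/35781)/(-47069) = (7468 + 1/35781)*(-1/47069) = (267212509/35781)*(-1/47069) = -267212509/1684175889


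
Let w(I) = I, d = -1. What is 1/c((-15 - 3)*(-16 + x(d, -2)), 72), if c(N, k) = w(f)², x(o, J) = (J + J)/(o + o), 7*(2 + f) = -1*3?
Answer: 49/289 ≈ 0.16955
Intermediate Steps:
f = -17/7 (f = -2 + (-1*3)/7 = -2 + (⅐)*(-3) = -2 - 3/7 = -17/7 ≈ -2.4286)
x(o, J) = J/o (x(o, J) = (2*J)/((2*o)) = (2*J)*(1/(2*o)) = J/o)
c(N, k) = 289/49 (c(N, k) = (-17/7)² = 289/49)
1/c((-15 - 3)*(-16 + x(d, -2)), 72) = 1/(289/49) = 49/289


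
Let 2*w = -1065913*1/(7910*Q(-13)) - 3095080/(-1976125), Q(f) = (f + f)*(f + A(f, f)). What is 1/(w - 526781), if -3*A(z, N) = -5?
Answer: -1105434839600/582321457318159047 ≈ -1.8983e-6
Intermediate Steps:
A(z, N) = 5/3 (A(z, N) = -1/3*(-5) = 5/3)
Q(f) = 2*f*(5/3 + f) (Q(f) = (f + f)*(f + 5/3) = (2*f)*(5/3 + f) = 2*f*(5/3 + f))
w = 612921168553/1105434839600 (w = (-1065913*(-3/(205660*(5 + 3*(-13)))) - 3095080/(-1976125))/2 = (-1065913*(-3/(205660*(5 - 39))) - 3095080*(-1/1976125))/2 = (-1065913/((((2/3)*(-13)*(-34))*70)*113) + 619016/395225)/2 = (-1065913/(((884/3)*70)*113) + 619016/395225)/2 = (-1065913/((61880/3)*113) + 619016/395225)/2 = (-1065913/6992440/3 + 619016/395225)/2 = (-1065913*3/6992440 + 619016/395225)/2 = (-3197739/6992440 + 619016/395225)/2 = (1/2)*(612921168553/552717419800) = 612921168553/1105434839600 ≈ 0.55446)
1/(w - 526781) = 1/(612921168553/1105434839600 - 526781) = 1/(-582321457318159047/1105434839600) = -1105434839600/582321457318159047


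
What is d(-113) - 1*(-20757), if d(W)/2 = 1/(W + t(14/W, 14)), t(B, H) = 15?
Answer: 1017092/49 ≈ 20757.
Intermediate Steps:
d(W) = 2/(15 + W) (d(W) = 2/(W + 15) = 2/(15 + W))
d(-113) - 1*(-20757) = 2/(15 - 113) - 1*(-20757) = 2/(-98) + 20757 = 2*(-1/98) + 20757 = -1/49 + 20757 = 1017092/49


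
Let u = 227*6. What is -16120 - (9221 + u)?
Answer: -26703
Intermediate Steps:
u = 1362
-16120 - (9221 + u) = -16120 - (9221 + 1362) = -16120 - 1*10583 = -16120 - 10583 = -26703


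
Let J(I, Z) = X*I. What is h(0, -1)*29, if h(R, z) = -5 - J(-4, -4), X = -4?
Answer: -609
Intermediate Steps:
J(I, Z) = -4*I
h(R, z) = -21 (h(R, z) = -5 - (-4)*(-4) = -5 - 1*16 = -5 - 16 = -21)
h(0, -1)*29 = -21*29 = -609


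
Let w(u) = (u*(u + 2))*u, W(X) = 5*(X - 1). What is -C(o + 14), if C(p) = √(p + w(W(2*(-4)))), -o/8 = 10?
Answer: -I*√87141 ≈ -295.2*I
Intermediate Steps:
o = -80 (o = -8*10 = -80)
W(X) = -5 + 5*X (W(X) = 5*(-1 + X) = -5 + 5*X)
w(u) = u²*(2 + u) (w(u) = (u*(2 + u))*u = u²*(2 + u))
C(p) = √(-87075 + p) (C(p) = √(p + (-5 + 5*(2*(-4)))²*(2 + (-5 + 5*(2*(-4))))) = √(p + (-5 + 5*(-8))²*(2 + (-5 + 5*(-8)))) = √(p + (-5 - 40)²*(2 + (-5 - 40))) = √(p + (-45)²*(2 - 45)) = √(p + 2025*(-43)) = √(p - 87075) = √(-87075 + p))
-C(o + 14) = -√(-87075 + (-80 + 14)) = -√(-87075 - 66) = -√(-87141) = -I*√87141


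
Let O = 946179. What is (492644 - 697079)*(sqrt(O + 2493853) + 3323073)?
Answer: -679352428755 - 817740*sqrt(215002) ≈ -6.7973e+11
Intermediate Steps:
(492644 - 697079)*(sqrt(O + 2493853) + 3323073) = (492644 - 697079)*(sqrt(946179 + 2493853) + 3323073) = -204435*(sqrt(3440032) + 3323073) = -204435*(4*sqrt(215002) + 3323073) = -204435*(3323073 + 4*sqrt(215002)) = -679352428755 - 817740*sqrt(215002)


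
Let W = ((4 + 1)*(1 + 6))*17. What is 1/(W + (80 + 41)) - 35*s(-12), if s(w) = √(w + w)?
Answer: 1/716 - 70*I*√6 ≈ 0.0013966 - 171.46*I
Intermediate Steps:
W = 595 (W = (5*7)*17 = 35*17 = 595)
s(w) = √2*√w (s(w) = √(2*w) = √2*√w)
1/(W + (80 + 41)) - 35*s(-12) = 1/(595 + (80 + 41)) - 35*√2*√(-12) = 1/(595 + 121) - 35*√2*2*I*√3 = 1/716 - 70*I*√6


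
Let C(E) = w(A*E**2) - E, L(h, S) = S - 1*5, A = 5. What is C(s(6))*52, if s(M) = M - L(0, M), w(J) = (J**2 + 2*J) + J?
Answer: 831740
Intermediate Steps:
L(h, S) = -5 + S (L(h, S) = S - 5 = -5 + S)
w(J) = J**2 + 3*J
s(M) = 5 (s(M) = M - (-5 + M) = M + (5 - M) = 5)
C(E) = -E + 5*E**2*(3 + 5*E**2) (C(E) = (5*E**2)*(3 + 5*E**2) - E = 5*E**2*(3 + 5*E**2) - E = -E + 5*E**2*(3 + 5*E**2))
C(s(6))*52 = (5*(-1 + 15*5 + 25*5**3))*52 = (5*(-1 + 75 + 25*125))*52 = (5*(-1 + 75 + 3125))*52 = (5*3199)*52 = 15995*52 = 831740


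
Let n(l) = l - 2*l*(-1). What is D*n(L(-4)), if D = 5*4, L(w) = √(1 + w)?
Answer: 60*I*√3 ≈ 103.92*I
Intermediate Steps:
n(l) = 3*l (n(l) = l + 2*l = 3*l)
D = 20
D*n(L(-4)) = 20*(3*√(1 - 4)) = 20*(3*√(-3)) = 20*(3*(I*√3)) = 20*(3*I*√3) = 60*I*√3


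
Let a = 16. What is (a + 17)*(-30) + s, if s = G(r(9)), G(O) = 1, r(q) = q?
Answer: -989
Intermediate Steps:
s = 1
(a + 17)*(-30) + s = (16 + 17)*(-30) + 1 = 33*(-30) + 1 = -990 + 1 = -989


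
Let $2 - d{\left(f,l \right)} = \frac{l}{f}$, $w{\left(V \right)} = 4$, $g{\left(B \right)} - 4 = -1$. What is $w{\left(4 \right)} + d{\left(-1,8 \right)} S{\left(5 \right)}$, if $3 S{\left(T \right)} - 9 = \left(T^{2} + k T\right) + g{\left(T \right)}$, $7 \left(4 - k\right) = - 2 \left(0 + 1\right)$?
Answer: $\frac{4174}{21} \approx 198.76$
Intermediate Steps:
$g{\left(B \right)} = 3$ ($g{\left(B \right)} = 4 - 1 = 3$)
$d{\left(f,l \right)} = 2 - \frac{l}{f}$
$k = \frac{30}{7}$ ($k = 4 - \frac{\left(-2\right) \left(0 + 1\right)}{7} = 4 - \frac{\left(-2\right) 1}{7} = 4 - - \frac{2}{7} = 4 + \frac{2}{7} = \frac{30}{7} \approx 4.2857$)
$S{\left(T \right)} = 4 + \frac{T^{2}}{3} + \frac{10 T}{7}$ ($S{\left(T \right)} = 3 + \frac{\left(T^{2} + \frac{30 T}{7}\right) + 3}{3} = 3 + \frac{3 + T^{2} + \frac{30 T}{7}}{3} = 3 + \left(1 + \frac{T^{2}}{3} + \frac{10 T}{7}\right) = 4 + \frac{T^{2}}{3} + \frac{10 T}{7}$)
$w{\left(4 \right)} + d{\left(-1,8 \right)} S{\left(5 \right)} = 4 + \left(2 - \frac{8}{-1}\right) \left(4 + \frac{5^{2}}{3} + \frac{10}{7} \cdot 5\right) = 4 + \left(2 - 8 \left(-1\right)\right) \left(4 + \frac{1}{3} \cdot 25 + \frac{50}{7}\right) = 4 + \left(2 + 8\right) \left(4 + \frac{25}{3} + \frac{50}{7}\right) = 4 + 10 \cdot \frac{409}{21} = 4 + \frac{4090}{21} = \frac{4174}{21}$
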